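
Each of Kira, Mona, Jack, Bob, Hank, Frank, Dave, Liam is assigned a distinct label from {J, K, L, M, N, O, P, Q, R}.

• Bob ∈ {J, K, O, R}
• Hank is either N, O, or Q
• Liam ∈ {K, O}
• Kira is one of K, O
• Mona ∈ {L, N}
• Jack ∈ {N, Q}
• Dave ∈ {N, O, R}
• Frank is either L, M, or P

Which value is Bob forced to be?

J

The 2 variables Kira and Liam are confined to {K, O}, which locks those values in; drop them from Bob, Hank, Dave.
The 2 variables Jack and Hank are confined to {N, Q}, which locks those values in; drop them from Mona, Dave.
That leaves Mona = L. Eliminate L elsewhere: Frank.
Dave's domain is down to {R}, so Dave = R. Eliminate R elsewhere: Bob.
So Bob = J.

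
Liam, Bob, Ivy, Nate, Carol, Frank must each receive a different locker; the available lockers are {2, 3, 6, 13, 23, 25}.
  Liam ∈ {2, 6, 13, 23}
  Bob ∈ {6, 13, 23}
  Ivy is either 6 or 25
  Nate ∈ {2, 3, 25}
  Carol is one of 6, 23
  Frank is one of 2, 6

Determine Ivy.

25

Among the 6 variables, 3 fits only Nate (and all 6 values in {2, 3, 6, 13, 23, 25} must be used), so Nate = 3.
Among the 5 still-open variables, 25 fits only Ivy (and all 5 values in {2, 6, 13, 23, 25} must be used), so Ivy = 25.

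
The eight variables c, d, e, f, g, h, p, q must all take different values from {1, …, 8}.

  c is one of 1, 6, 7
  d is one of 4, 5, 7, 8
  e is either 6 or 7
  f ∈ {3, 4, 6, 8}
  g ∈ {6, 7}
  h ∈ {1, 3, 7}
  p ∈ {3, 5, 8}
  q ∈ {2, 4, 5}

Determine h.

Among the 8 variables, 2 fits only q (and all 8 values in {1, 2, 3, 4, 5, 6, 7, 8} must be used), so q = 2.
e and g share exactly the 2 values {6, 7}; by pigeonhole those values go to them, so strike 6, 7 from c, d, f, h.
c's domain is down to {1}, so c = 1. Remove 1 from h.
So h = 3.

3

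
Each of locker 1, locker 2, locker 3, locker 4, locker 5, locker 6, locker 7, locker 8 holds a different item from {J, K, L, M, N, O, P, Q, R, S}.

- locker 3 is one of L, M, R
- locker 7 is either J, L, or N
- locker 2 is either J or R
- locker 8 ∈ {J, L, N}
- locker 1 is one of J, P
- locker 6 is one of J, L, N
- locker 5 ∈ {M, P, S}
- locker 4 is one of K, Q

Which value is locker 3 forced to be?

M

locker 6, locker 7, locker 8 share exactly the 3 values {J, L, N}; by pigeonhole those values go to them, so strike J, L, N from locker 1, locker 2, locker 3.
That leaves locker 1 = P. Strike P from locker 5.
locker 2 must be R (only option left). Remove R from locker 3.
So locker 3 = M.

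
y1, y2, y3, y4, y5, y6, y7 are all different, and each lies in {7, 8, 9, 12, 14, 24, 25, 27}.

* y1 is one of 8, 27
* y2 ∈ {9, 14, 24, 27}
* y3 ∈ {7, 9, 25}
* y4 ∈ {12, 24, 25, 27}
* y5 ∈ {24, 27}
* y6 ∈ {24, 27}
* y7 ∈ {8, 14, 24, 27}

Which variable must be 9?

y5 and y6 share exactly the 2 values {24, 27}; by pigeonhole those values go to them, so strike 24, 27 from y1, y2, y4, y7.
y1 must be 8 (only option left). Eliminate 8 elsewhere: y7.
y7's domain is down to {14}, so y7 = 14. Remove 14 from y2.
So 9 goes to y2.

y2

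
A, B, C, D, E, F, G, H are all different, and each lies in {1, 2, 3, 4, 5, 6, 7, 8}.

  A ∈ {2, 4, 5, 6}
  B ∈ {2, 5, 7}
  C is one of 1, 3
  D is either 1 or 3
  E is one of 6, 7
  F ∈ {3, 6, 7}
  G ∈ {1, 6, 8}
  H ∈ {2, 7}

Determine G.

The 8 variables together cover exactly {1, 2, 3, 4, 5, 6, 7, 8} — 8 values for 8 variables — and 4 appears only in A's list, so A = 4.
The 7 still-open variables together cover exactly {1, 2, 3, 5, 6, 7, 8} — 7 values for 7 variables — and 5 appears only in B's list, so B = 5.
The 6 still-open variables together cover exactly {1, 2, 3, 6, 7, 8} — 6 values for 6 variables — and 2 appears only in H's list, so H = 2.
The 5 still-open variables together cover exactly {1, 3, 6, 7, 8} — 5 values for 5 variables — and 8 appears only in G's list, so G = 8.

8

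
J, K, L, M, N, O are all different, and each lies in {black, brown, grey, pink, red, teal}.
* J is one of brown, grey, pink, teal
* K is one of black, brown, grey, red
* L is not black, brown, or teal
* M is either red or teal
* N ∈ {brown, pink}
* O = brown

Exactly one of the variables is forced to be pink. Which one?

N

O's domain is down to {brown}, so O = brown. Strike brown from J, K, N.
So pink goes to N.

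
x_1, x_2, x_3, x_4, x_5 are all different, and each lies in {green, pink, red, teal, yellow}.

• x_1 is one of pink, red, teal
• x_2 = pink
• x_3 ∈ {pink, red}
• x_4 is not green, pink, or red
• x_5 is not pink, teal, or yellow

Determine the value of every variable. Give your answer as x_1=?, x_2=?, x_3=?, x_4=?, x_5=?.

x_2 has just one choice, so x_2 = pink. So x_1, x_3 can't be pink.
That leaves x_3 = red. Remove red from x_1, x_5.
That leaves x_5 = green.
x_1 must be teal (only option left). Remove teal from x_4.
x_4 must be yellow (only option left).

x_1=teal, x_2=pink, x_3=red, x_4=yellow, x_5=green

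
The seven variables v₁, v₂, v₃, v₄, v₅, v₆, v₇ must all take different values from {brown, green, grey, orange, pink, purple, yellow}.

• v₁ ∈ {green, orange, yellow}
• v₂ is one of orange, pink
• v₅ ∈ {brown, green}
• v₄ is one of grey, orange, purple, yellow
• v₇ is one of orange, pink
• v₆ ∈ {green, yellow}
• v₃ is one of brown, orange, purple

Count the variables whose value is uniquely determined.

3

The 7 variables draw from only 7 values {brown, green, grey, orange, pink, purple, yellow}, so each is used; only v₄ can be grey, hence v₄ = grey.
Among the 6 still-open variables, purple fits only v₃ (and all 6 values in {brown, green, orange, pink, purple, yellow} must be used), so v₃ = purple.
The 5 still-open variables together cover exactly {brown, green, orange, pink, yellow} — 5 values for 5 variables — and brown appears only in v₅'s list, so v₅ = brown.
v₂ and v₇ share exactly the 2 values {orange, pink}; by pigeonhole those values go to them, so strike orange, pink from v₁.
Determined: v₃=purple, v₄=grey, v₅=brown. The other variables each still have more than one consistent value. That makes 3.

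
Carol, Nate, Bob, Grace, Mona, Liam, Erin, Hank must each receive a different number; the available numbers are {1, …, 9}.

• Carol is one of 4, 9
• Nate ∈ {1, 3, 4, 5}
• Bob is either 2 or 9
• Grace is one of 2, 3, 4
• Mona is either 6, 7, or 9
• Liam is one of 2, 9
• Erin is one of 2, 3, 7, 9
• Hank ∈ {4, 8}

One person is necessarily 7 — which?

Bob and Liam between them cover only {2, 9} — a naked pair. Remove those values from Carol, Grace, Mona, Erin.
Carol's domain is down to {4}, so Carol = 4. Eliminate 4 elsewhere: Nate, Grace, Hank.
That leaves Grace = 3. Remove 3 from Nate, Erin.
So 7 goes to Erin.

Erin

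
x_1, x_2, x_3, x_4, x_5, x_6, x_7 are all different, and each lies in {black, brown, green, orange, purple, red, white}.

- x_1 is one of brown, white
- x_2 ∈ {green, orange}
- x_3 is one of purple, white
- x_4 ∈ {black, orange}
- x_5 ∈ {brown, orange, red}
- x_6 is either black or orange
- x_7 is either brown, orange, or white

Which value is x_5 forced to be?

red

The 7 variables draw from only 7 values {black, brown, green, orange, purple, red, white}, so each is used; only x_2 can be green, hence x_2 = green.
Among the 6 still-open variables, purple fits only x_3 (and all 6 values in {black, brown, orange, purple, red, white} must be used), so x_3 = purple.
The 5 still-open variables together cover exactly {black, brown, orange, red, white} — 5 values for 5 variables — and red appears only in x_5's list, so x_5 = red.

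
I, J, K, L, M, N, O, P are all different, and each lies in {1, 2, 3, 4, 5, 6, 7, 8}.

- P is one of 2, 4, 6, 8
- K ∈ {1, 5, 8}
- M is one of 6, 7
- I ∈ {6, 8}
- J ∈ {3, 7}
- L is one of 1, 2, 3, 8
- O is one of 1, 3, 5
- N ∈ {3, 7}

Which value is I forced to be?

The 8 variables draw from only 8 values {1, 2, 3, 4, 5, 6, 7, 8}, so each is used; only P can be 4, hence P = 4.
The 7 still-open variables draw from only 7 values {1, 2, 3, 5, 6, 7, 8}, so each is used; only L can be 2, hence L = 2.
J and N share exactly the 2 values {3, 7}; by pigeonhole those values go to them, so strike 3, 7 from M, O.
M's domain is down to {6}, so M = 6. Strike 6 from I.
So I = 8.

8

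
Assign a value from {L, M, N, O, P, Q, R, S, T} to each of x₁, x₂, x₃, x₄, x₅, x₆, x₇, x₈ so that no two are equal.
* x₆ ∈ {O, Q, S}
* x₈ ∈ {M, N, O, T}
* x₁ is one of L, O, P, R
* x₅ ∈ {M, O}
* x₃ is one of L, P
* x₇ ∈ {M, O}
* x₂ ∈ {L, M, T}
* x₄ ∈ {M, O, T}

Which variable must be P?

The 2 variables x₅ and x₇ are confined to {M, O}, which locks those values in; drop them from x₁, x₂, x₄, x₆, x₈.
x₄ has just one choice, so x₄ = T. Remove T from x₂, x₈.
x₈ must be N (only option left).
That leaves x₂ = L. So x₁, x₃ can't be L.
So P goes to x₃.

x₃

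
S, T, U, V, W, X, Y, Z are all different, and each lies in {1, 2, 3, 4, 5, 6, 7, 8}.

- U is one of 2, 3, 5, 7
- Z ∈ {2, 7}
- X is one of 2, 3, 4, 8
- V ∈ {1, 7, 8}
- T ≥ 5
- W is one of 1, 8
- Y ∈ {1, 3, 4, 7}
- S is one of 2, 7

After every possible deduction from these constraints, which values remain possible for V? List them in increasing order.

1, 8

Among the 8 variables, 6 fits only T (and all 8 values in {1, 2, 3, 4, 5, 6, 7, 8} must be used), so T = 6.
The 7 still-open variables draw from only 7 values {1, 2, 3, 4, 5, 7, 8}, so each is used; only U can be 5, hence U = 5.
S and Z share exactly the 2 values {2, 7}; by pigeonhole those values go to them, so strike 2, 7 from V, X, Y.
V and W share exactly the 2 values {1, 8}; by pigeonhole those values go to them, so strike 1, 8 from X, Y.
No further eliminations apply; V can still be any of 1, 8.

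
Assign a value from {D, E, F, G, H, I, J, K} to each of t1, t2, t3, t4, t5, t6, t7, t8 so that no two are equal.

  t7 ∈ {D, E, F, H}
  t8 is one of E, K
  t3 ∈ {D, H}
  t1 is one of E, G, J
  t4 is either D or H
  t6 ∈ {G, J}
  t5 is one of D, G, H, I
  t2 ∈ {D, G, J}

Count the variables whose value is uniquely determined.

4

The 8 variables draw from only 8 values {D, E, F, G, H, I, J, K}, so each is used; only t7 can be F, hence t7 = F.
The 7 still-open variables draw from only 7 values {D, E, G, H, I, J, K}, so each is used; only t5 can be I, hence t5 = I.
The 6 still-open variables draw from only 6 values {D, E, G, H, J, K}, so each is used; only t8 can be K, hence t8 = K.
The 5 still-open variables together cover exactly {D, E, G, H, J} — 5 values for 5 variables — and E appears only in t1's list, so t1 = E.
The 2 variables t3 and t4 are confined to {D, H}, which locks those values in; drop them from t2.
Determined: t1=E, t5=I, t7=F, t8=K. The other variables each still have more than one consistent value. That makes 4.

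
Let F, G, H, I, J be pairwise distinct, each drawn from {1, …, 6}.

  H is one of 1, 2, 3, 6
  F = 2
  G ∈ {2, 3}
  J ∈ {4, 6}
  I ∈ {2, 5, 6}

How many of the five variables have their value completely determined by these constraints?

2

F has just one choice, so F = 2. Remove 2 from G, H, I.
That leaves G = 3. Strike 3 from H.
Determined: F=2, G=3. The other variables each still have more than one consistent value. That makes 2.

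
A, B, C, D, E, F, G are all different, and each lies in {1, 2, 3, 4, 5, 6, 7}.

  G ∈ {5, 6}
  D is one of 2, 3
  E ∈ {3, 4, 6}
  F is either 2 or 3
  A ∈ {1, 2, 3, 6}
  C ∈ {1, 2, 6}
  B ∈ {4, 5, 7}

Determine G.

5

The 7 variables draw from only 7 values {1, 2, 3, 4, 5, 6, 7}, so each is used; only B can be 7, hence B = 7.
Among the 6 still-open variables, 4 fits only E (and all 6 values in {1, 2, 3, 4, 5, 6} must be used), so E = 4.
The 5 still-open variables together cover exactly {1, 2, 3, 5, 6} — 5 values for 5 variables — and 5 appears only in G's list, so G = 5.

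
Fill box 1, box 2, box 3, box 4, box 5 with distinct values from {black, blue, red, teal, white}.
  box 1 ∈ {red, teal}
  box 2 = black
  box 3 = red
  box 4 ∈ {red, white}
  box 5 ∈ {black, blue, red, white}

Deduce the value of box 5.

box 2's domain is down to {black}, so box 2 = black. So box 5 can't be black.
That leaves box 3 = red. Eliminate red elsewhere: box 1, box 4, box 5.
box 4 must be white (only option left). So box 5 can't be white.
So box 5 = blue.

blue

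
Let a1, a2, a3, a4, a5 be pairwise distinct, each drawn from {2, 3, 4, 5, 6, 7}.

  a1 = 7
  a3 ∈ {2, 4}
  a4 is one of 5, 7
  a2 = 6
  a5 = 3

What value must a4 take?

a1's domain is down to {7}, so a1 = 7. So a4 can't be 7.
So a4 = 5.

5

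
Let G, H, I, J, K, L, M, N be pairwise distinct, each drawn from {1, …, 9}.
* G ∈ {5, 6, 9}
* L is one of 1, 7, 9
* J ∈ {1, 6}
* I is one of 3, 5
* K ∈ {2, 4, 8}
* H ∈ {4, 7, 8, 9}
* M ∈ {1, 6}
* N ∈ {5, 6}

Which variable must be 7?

J and M between them cover only {1, 6} — a naked pair. Remove those values from G, L, N.
N's domain is down to {5}, so N = 5. Eliminate 5 elsewhere: G, I.
That leaves G = 9. So H, L can't be 9.
So 7 goes to L.

L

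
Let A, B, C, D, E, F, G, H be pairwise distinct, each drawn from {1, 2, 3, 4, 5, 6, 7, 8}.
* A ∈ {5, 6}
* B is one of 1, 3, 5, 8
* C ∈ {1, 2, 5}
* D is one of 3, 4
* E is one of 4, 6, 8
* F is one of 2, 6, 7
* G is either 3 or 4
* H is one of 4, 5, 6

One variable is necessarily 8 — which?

E

The 8 variables draw from only 8 values {1, 2, 3, 4, 5, 6, 7, 8}, so each is used; only F can be 7, hence F = 7.
The 7 still-open variables draw from only 7 values {1, 2, 3, 4, 5, 6, 8}, so each is used; only C can be 2, hence C = 2.
The 6 still-open variables draw from only 6 values {1, 3, 4, 5, 6, 8}, so each is used; only B can be 1, hence B = 1.
Among the 5 still-open variables, 8 fits only E (and all 5 values in {3, 4, 5, 6, 8} must be used), so E = 8.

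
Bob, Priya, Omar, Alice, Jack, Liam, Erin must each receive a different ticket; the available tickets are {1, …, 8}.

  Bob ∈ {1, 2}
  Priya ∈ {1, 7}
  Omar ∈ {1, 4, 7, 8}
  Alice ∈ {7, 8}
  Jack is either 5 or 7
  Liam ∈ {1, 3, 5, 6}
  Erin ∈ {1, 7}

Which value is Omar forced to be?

4

Priya and Erin between them cover only {1, 7} — a naked pair. Remove those values from Bob, Omar, Alice, Jack, Liam.
Bob's domain is down to {2}, so Bob = 2.
Alice's domain is down to {8}, so Alice = 8. Eliminate 8 elsewhere: Omar.
So Omar = 4.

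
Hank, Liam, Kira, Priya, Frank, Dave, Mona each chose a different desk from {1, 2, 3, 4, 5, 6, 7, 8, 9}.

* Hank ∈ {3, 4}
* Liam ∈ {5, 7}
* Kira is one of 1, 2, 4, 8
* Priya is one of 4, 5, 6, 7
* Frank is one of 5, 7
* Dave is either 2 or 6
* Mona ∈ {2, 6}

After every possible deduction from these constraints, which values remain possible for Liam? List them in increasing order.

5, 7

The 2 variables Liam and Frank are confined to {5, 7}, which locks those values in; drop them from Priya.
The 2 variables Dave and Mona are confined to {2, 6}, which locks those values in; drop them from Kira, Priya.
Priya's domain is down to {4}, so Priya = 4. So Hank, Kira can't be 4.
Hank must be 3 (only option left).
No further eliminations apply; Liam can still be any of 5, 7.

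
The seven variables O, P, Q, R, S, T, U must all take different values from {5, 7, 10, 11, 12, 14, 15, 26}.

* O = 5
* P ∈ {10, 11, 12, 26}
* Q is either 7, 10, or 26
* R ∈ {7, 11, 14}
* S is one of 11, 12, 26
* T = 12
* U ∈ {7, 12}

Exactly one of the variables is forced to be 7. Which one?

U

O has just one choice, so O = 5.
T's domain is down to {12}, so T = 12. So P, S, U can't be 12.
So 7 goes to U.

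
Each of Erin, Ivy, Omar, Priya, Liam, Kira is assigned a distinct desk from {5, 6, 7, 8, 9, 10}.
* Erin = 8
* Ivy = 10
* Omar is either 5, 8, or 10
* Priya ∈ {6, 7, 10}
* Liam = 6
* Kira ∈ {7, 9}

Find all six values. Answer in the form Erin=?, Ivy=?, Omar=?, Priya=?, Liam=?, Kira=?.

Erin=8, Ivy=10, Omar=5, Priya=7, Liam=6, Kira=9

Erin must be 8 (only option left). Remove 8 from Omar.
Ivy's domain is down to {10}, so Ivy = 10. So Omar, Priya can't be 10.
Omar must be 5 (only option left).
That leaves Liam = 6. Eliminate 6 elsewhere: Priya.
Priya has just one choice, so Priya = 7. Strike 7 from Kira.
Kira must be 9 (only option left).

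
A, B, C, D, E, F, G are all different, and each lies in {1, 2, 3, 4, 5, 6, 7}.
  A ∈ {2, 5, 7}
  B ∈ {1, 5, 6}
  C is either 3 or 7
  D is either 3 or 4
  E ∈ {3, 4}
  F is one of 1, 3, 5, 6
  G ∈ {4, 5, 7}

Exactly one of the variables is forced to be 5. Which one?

G

Among the 7 variables, 2 fits only A (and all 7 values in {1, 2, 3, 4, 5, 6, 7} must be used), so A = 2.
D and E share exactly the 2 values {3, 4}; by pigeonhole those values go to them, so strike 3, 4 from C, F, G.
C's domain is down to {7}, so C = 7. So G can't be 7.
So 5 goes to G.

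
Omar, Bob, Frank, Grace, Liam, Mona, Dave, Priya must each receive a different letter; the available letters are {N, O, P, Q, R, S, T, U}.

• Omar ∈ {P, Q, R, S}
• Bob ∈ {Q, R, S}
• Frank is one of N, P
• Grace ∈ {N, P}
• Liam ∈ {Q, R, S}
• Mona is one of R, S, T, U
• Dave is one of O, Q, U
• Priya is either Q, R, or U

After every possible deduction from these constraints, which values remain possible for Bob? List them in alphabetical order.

Q, R, S

Among the 8 variables, O fits only Dave (and all 8 values in {N, O, P, Q, R, S, T, U} must be used), so Dave = O.
The 7 still-open variables together cover exactly {N, P, Q, R, S, T, U} — 7 values for 7 variables — and T appears only in Mona's list, so Mona = T.
The 6 still-open variables draw from only 6 values {N, P, Q, R, S, U}, so each is used; only Priya can be U, hence Priya = U.
Frank and Grace between them cover only {N, P} — a naked pair. Remove those values from Omar.
No further eliminations apply; Bob can still be any of Q, R, S.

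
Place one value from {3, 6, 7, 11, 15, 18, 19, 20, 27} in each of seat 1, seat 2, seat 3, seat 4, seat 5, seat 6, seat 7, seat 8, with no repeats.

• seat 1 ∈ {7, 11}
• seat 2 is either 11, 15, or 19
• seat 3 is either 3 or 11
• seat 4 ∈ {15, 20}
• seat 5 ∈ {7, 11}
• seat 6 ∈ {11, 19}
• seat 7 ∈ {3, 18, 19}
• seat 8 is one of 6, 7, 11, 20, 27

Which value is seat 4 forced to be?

20

seat 1 and seat 5 share exactly the 2 values {7, 11}; by pigeonhole those values go to them, so strike 7, 11 from seat 2, seat 3, seat 6, seat 8.
seat 3's domain is down to {3}, so seat 3 = 3. Remove 3 from seat 7.
That leaves seat 6 = 19. Eliminate 19 elsewhere: seat 2, seat 7.
seat 7's domain is down to {18}, so seat 7 = 18.
seat 2 must be 15 (only option left). Remove 15 from seat 4.
So seat 4 = 20.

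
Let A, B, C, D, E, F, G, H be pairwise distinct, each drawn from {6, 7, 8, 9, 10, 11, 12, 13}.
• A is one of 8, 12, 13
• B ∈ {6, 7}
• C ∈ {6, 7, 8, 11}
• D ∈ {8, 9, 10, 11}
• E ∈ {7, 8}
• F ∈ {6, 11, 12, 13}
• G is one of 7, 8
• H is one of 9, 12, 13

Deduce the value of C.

The 8 variables together cover exactly {6, 7, 8, 9, 10, 11, 12, 13} — 8 values for 8 variables — and 10 appears only in D's list, so D = 10.
Among the 7 still-open variables, 9 fits only H (and all 7 values in {6, 7, 8, 9, 11, 12, 13} must be used), so H = 9.
The 2 variables E and G are confined to {7, 8}, which locks those values in; drop them from A, B, C.
B's domain is down to {6}, so B = 6. Remove 6 from C, F.
So C = 11.

11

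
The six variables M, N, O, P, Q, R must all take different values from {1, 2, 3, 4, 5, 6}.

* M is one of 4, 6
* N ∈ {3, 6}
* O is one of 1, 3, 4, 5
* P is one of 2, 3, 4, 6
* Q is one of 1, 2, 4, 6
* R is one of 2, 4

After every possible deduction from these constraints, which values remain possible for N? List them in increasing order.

The 6 variables draw from only 6 values {1, 2, 3, 4, 5, 6}, so each is used; only O can be 5, hence O = 5.
The 5 still-open variables draw from only 5 values {1, 2, 3, 4, 6}, so each is used; only Q can be 1, hence Q = 1.
No further eliminations apply; N can still be any of 3, 6.

3, 6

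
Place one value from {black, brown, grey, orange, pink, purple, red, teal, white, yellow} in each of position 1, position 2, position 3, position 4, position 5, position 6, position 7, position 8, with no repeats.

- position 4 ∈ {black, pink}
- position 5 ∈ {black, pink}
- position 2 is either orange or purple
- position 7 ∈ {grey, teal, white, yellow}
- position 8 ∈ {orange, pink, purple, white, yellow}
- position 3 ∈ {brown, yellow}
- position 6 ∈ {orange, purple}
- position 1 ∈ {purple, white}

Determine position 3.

The 2 variables position 2 and position 6 are confined to {orange, purple}, which locks those values in; drop them from position 1, position 8.
position 1 must be white (only option left). Remove white from position 7, position 8.
position 4 and position 5 share exactly the 2 values {black, pink}; by pigeonhole those values go to them, so strike black, pink from position 8.
position 8 has just one choice, so position 8 = yellow. So position 3, position 7 can't be yellow.
So position 3 = brown.

brown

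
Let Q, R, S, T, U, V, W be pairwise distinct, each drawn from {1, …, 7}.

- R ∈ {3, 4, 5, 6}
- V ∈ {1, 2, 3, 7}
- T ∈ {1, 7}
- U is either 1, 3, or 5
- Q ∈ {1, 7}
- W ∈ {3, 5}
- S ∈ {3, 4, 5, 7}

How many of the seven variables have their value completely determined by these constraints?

3

The 7 variables together cover exactly {1, 2, 3, 4, 5, 6, 7} — 7 values for 7 variables — and 2 appears only in V's list, so V = 2.
Among the 6 still-open variables, 6 fits only R (and all 6 values in {1, 3, 4, 5, 6, 7} must be used), so R = 6.
The 5 still-open variables draw from only 5 values {1, 3, 4, 5, 7}, so each is used; only S can be 4, hence S = 4.
Q and T between them cover only {1, 7} — a naked pair. Remove those values from U.
Determined: R=6, S=4, V=2. The other variables each still have more than one consistent value. That makes 3.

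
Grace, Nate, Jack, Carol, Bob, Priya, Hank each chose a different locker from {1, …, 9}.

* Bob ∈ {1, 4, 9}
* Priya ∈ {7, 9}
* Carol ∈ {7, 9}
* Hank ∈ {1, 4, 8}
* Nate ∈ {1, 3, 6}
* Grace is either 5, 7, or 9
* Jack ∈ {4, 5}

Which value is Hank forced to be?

8

The 2 variables Carol and Priya are confined to {7, 9}, which locks those values in; drop them from Grace, Bob.
Grace must be 5 (only option left). So Jack can't be 5.
That leaves Jack = 4. So Bob, Hank can't be 4.
That leaves Bob = 1. Remove 1 from Nate, Hank.
So Hank = 8.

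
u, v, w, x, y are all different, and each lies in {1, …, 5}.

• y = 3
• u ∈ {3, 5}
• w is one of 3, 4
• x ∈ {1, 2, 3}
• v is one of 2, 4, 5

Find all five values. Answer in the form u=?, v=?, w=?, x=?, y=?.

y must be 3 (only option left). Strike 3 from u, w, x.
u must be 5 (only option left). Strike 5 from v.
w's domain is down to {4}, so w = 4. So v can't be 4.
v's domain is down to {2}, so v = 2. So x can't be 2.
That leaves x = 1.

u=5, v=2, w=4, x=1, y=3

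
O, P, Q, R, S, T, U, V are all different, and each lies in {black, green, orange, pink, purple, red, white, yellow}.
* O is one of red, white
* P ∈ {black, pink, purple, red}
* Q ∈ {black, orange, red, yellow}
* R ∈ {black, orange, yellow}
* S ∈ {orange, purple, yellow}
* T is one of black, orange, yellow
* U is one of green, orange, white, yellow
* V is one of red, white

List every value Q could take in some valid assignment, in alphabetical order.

The 8 variables draw from only 8 values {black, green, orange, pink, purple, red, white, yellow}, so each is used; only U can be green, hence U = green.
The 7 still-open variables together cover exactly {black, orange, pink, purple, red, white, yellow} — 7 values for 7 variables — and pink appears only in P's list, so P = pink.
The 6 still-open variables together cover exactly {black, orange, purple, red, white, yellow} — 6 values for 6 variables — and purple appears only in S's list, so S = purple.
O and V share exactly the 2 values {red, white}; by pigeonhole those values go to them, so strike red, white from Q.
No further eliminations apply; Q can still be any of black, orange, yellow.

black, orange, yellow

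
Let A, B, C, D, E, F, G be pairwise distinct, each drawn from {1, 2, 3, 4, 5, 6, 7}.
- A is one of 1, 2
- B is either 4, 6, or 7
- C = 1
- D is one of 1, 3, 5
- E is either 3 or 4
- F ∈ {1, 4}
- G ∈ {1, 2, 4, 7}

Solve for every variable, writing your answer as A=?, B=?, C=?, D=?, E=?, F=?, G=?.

C must be 1 (only option left). Eliminate 1 elsewhere: A, D, F, G.
F's domain is down to {4}, so F = 4. Strike 4 from B, E, G.
That leaves A = 2. Eliminate 2 elsewhere: G.
E's domain is down to {3}, so E = 3. Strike 3 from D.
G has just one choice, so G = 7. Strike 7 from B.
B's domain is down to {6}, so B = 6.
D must be 5 (only option left).

A=2, B=6, C=1, D=5, E=3, F=4, G=7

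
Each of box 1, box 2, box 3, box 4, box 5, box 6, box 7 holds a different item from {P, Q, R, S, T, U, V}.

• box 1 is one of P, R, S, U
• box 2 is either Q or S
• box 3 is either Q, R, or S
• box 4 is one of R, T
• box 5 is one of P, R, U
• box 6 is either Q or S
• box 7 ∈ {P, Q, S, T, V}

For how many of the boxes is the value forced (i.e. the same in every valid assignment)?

Among the 7 variables, V fits only box 7 (and all 7 values in {P, Q, R, S, T, U, V} must be used), so box 7 = V.
Among the 6 still-open variables, T fits only box 4 (and all 6 values in {P, Q, R, S, T, U} must be used), so box 4 = T.
box 2 and box 6 share exactly the 2 values {Q, S}; by pigeonhole those values go to them, so strike Q, S from box 1, box 3.
box 3 has just one choice, so box 3 = R. Strike R from box 1, box 5.
Determined: box 3=R, box 4=T, box 7=V. The other boxes each still have more than one consistent value. That makes 3.

3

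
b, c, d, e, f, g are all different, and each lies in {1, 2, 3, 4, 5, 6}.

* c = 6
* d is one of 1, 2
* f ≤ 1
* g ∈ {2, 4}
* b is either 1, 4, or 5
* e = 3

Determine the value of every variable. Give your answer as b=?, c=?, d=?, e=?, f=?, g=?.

b=5, c=6, d=2, e=3, f=1, g=4

c has just one choice, so c = 6.
That leaves e = 3.
f's domain is down to {1}, so f = 1. Strike 1 from b, d.
d has just one choice, so d = 2. Strike 2 from g.
That leaves g = 4. Strike 4 from b.
b must be 5 (only option left).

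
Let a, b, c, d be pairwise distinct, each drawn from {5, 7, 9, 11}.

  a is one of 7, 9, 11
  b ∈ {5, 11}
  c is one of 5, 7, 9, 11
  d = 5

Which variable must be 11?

b

d has just one choice, so d = 5. Remove 5 from b, c.
So 11 goes to b.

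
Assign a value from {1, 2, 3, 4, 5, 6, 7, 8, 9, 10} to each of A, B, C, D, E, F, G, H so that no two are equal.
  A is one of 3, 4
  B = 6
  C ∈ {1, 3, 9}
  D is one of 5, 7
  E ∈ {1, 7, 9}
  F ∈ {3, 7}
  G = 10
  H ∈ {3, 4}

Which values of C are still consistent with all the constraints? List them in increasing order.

B has just one choice, so B = 6.
G has just one choice, so G = 10.
Among the 6 still-open variables, 5 fits only D (and all 6 values in {1, 3, 4, 5, 7, 9} must be used), so D = 5.
A and H share exactly the 2 values {3, 4}; by pigeonhole those values go to them, so strike 3, 4 from C, F.
F must be 7 (only option left). Eliminate 7 elsewhere: E.
No further eliminations apply; C can still be any of 1, 9.

1, 9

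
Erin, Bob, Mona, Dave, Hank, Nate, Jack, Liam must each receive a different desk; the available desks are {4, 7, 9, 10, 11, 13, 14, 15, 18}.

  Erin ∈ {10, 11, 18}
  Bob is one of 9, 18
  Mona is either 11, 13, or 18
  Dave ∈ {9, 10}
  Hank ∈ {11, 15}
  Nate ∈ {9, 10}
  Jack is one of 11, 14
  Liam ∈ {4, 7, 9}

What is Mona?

13

Dave and Nate share exactly the 2 values {9, 10}; by pigeonhole those values go to them, so strike 9, 10 from Erin, Bob, Liam.
Bob must be 18 (only option left). Eliminate 18 elsewhere: Erin, Mona.
Erin has just one choice, so Erin = 11. Eliminate 11 elsewhere: Mona, Hank, Jack.
So Mona = 13.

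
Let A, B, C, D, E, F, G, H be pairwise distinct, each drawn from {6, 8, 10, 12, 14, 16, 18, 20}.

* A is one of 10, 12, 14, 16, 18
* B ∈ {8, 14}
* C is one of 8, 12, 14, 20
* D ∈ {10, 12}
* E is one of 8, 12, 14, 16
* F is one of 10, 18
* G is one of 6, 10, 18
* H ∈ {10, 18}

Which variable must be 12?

D

The 8 variables draw from only 8 values {6, 8, 10, 12, 14, 16, 18, 20}, so each is used; only G can be 6, hence G = 6.
The 7 still-open variables draw from only 7 values {8, 10, 12, 14, 16, 18, 20}, so each is used; only C can be 20, hence C = 20.
The 2 variables F and H are confined to {10, 18}, which locks those values in; drop them from A, D.
So 12 goes to D.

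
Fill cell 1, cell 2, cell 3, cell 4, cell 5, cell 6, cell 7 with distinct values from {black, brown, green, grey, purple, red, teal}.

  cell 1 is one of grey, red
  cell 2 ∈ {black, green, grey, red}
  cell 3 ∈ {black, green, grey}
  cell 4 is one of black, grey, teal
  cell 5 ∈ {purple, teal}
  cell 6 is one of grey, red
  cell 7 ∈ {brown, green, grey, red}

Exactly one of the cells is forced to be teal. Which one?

The 7 variables together cover exactly {black, brown, green, grey, purple, red, teal} — 7 values for 7 variables — and brown appears only in cell 7's list, so cell 7 = brown.
The 6 still-open variables draw from only 6 values {black, green, grey, purple, red, teal}, so each is used; only cell 5 can be purple, hence cell 5 = purple.
The 5 still-open variables draw from only 5 values {black, green, grey, red, teal}, so each is used; only cell 4 can be teal, hence cell 4 = teal.

cell 4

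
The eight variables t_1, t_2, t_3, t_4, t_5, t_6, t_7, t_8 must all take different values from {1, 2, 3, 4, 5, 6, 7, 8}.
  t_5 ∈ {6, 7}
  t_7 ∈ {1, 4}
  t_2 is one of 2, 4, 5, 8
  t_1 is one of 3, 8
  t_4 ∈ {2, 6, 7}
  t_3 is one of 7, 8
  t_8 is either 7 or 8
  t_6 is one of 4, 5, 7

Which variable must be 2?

t_4

Among the 8 variables, 1 fits only t_7 (and all 8 values in {1, 2, 3, 4, 5, 6, 7, 8} must be used), so t_7 = 1.
The 7 still-open variables together cover exactly {2, 3, 4, 5, 6, 7, 8} — 7 values for 7 variables — and 3 appears only in t_1's list, so t_1 = 3.
The 2 variables t_3 and t_8 are confined to {7, 8}, which locks those values in; drop them from t_2, t_4, t_5, t_6.
t_5's domain is down to {6}, so t_5 = 6. Remove 6 from t_4.
So 2 goes to t_4.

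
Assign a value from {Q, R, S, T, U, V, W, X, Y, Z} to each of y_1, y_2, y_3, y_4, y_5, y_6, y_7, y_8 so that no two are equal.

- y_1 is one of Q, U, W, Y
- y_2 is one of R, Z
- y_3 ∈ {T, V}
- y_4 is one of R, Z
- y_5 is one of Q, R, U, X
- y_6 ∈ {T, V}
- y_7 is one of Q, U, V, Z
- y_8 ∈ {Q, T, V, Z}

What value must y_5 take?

X

The 2 variables y_2 and y_4 are confined to {R, Z}, which locks those values in; drop them from y_5, y_7, y_8.
y_3 and y_6 share exactly the 2 values {T, V}; by pigeonhole those values go to them, so strike T, V from y_7, y_8.
y_8's domain is down to {Q}, so y_8 = Q. Strike Q from y_1, y_5, y_7.
y_7's domain is down to {U}, so y_7 = U. So y_1, y_5 can't be U.
So y_5 = X.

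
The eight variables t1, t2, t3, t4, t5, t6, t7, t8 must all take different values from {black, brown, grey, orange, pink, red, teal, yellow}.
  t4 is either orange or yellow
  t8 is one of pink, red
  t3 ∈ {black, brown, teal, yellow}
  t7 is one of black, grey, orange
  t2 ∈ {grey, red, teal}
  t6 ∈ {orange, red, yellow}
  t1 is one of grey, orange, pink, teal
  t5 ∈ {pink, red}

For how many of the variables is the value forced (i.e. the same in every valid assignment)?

2

The 8 variables draw from only 8 values {black, brown, grey, orange, pink, red, teal, yellow}, so each is used; only t3 can be brown, hence t3 = brown.
Among the 7 still-open variables, black fits only t7 (and all 7 values in {black, grey, orange, pink, red, teal, yellow} must be used), so t7 = black.
t5 and t8 between them cover only {pink, red} — a naked pair. Remove those values from t1, t2, t6.
The 2 variables t4 and t6 are confined to {orange, yellow}, which locks those values in; drop them from t1.
Determined: t3=brown, t7=black. The other variables each still have more than one consistent value. That makes 2.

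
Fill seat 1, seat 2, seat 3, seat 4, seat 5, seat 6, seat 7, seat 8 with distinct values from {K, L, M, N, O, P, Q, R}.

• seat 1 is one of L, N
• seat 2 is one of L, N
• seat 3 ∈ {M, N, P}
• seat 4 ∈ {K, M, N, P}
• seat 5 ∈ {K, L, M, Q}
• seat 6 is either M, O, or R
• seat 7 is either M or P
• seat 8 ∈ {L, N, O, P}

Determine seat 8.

The 8 variables draw from only 8 values {K, L, M, N, O, P, Q, R}, so each is used; only seat 5 can be Q, hence seat 5 = Q.
The 7 still-open variables draw from only 7 values {K, L, M, N, O, P, R}, so each is used; only seat 4 can be K, hence seat 4 = K.
The 6 still-open variables draw from only 6 values {L, M, N, O, P, R}, so each is used; only seat 6 can be R, hence seat 6 = R.
The 5 still-open variables together cover exactly {L, M, N, O, P} — 5 values for 5 variables — and O appears only in seat 8's list, so seat 8 = O.

O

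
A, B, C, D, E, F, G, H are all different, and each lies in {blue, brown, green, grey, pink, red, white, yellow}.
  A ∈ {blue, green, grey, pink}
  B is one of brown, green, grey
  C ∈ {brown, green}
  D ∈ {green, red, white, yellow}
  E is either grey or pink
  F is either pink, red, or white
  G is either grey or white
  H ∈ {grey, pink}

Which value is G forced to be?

The 8 variables draw from only 8 values {blue, brown, green, grey, pink, red, white, yellow}, so each is used; only A can be blue, hence A = blue.
The 7 still-open variables draw from only 7 values {brown, green, grey, pink, red, white, yellow}, so each is used; only D can be yellow, hence D = yellow.
The 6 still-open variables draw from only 6 values {brown, green, grey, pink, red, white}, so each is used; only F can be red, hence F = red.
The 5 still-open variables together cover exactly {brown, green, grey, pink, white} — 5 values for 5 variables — and white appears only in G's list, so G = white.

white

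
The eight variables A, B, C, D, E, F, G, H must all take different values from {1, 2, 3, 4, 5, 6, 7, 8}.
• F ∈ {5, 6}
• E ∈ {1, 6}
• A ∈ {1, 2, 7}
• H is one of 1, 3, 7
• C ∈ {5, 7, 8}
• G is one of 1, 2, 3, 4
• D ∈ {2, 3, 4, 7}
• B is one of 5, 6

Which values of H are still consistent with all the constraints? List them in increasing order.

The 8 variables together cover exactly {1, 2, 3, 4, 5, 6, 7, 8} — 8 values for 8 variables — and 8 appears only in C's list, so C = 8.
B and F share exactly the 2 values {5, 6}; by pigeonhole those values go to them, so strike 5, 6 from E.
That leaves E = 1. Strike 1 from A, G, H.
No further eliminations apply; H can still be any of 3, 7.

3, 7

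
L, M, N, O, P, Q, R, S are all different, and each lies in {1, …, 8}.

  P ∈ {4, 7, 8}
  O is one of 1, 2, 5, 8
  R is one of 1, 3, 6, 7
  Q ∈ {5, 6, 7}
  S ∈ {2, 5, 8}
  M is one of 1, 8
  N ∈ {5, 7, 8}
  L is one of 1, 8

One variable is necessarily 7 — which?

The 8 variables draw from only 8 values {1, 2, 3, 4, 5, 6, 7, 8}, so each is used; only R can be 3, hence R = 3.
Among the 7 still-open variables, 4 fits only P (and all 7 values in {1, 2, 4, 5, 6, 7, 8} must be used), so P = 4.
Among the 6 still-open variables, 6 fits only Q (and all 6 values in {1, 2, 5, 6, 7, 8} must be used), so Q = 6.
Among the 5 still-open variables, 7 fits only N (and all 5 values in {1, 2, 5, 7, 8} must be used), so N = 7.

N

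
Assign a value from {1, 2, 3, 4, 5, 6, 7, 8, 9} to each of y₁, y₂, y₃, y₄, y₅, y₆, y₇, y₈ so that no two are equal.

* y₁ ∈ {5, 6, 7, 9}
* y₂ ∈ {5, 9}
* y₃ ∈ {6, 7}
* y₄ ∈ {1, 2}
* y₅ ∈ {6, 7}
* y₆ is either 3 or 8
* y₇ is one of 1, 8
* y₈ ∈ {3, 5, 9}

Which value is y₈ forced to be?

3

Among the 8 variables, 2 fits only y₄ (and all 8 values in {1, 2, 3, 5, 6, 7, 8, 9} must be used), so y₄ = 2.
The 7 still-open variables draw from only 7 values {1, 3, 5, 6, 7, 8, 9}, so each is used; only y₇ can be 1, hence y₇ = 1.
The 6 still-open variables together cover exactly {3, 5, 6, 7, 8, 9} — 6 values for 6 variables — and 8 appears only in y₆'s list, so y₆ = 8.
The 5 still-open variables draw from only 5 values {3, 5, 6, 7, 9}, so each is used; only y₈ can be 3, hence y₈ = 3.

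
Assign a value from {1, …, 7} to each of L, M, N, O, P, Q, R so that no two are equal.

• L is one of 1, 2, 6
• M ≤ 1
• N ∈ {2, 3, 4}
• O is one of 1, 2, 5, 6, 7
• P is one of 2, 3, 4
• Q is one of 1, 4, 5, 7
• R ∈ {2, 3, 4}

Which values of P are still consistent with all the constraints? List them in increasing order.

M has just one choice, so M = 1. Remove 1 from L, O, Q.
N, P, R between them cover only {2, 3, 4} — a naked triple. Remove those values from L, O, Q.
L has just one choice, so L = 6. So O can't be 6.
No further eliminations apply; P can still be any of 2, 3, 4.

2, 3, 4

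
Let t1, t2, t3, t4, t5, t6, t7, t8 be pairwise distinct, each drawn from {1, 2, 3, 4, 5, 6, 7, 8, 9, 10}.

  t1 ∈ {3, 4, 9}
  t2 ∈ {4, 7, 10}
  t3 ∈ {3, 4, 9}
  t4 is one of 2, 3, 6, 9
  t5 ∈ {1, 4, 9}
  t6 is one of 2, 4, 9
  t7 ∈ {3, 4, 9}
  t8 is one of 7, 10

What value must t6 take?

Among the 8 variables, 1 fits only t5 (and all 8 values in {1, 2, 3, 4, 6, 7, 9, 10} must be used), so t5 = 1.
Among the 7 still-open variables, 6 fits only t4 (and all 7 values in {2, 3, 4, 6, 7, 9, 10} must be used), so t4 = 6.
Among the 6 still-open variables, 2 fits only t6 (and all 6 values in {2, 3, 4, 7, 9, 10} must be used), so t6 = 2.

2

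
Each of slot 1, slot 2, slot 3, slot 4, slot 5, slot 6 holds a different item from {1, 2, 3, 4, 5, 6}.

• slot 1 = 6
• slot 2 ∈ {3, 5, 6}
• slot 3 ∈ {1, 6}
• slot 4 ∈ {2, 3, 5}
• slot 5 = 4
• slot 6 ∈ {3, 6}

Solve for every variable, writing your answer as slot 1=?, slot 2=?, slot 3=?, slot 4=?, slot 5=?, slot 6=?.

slot 1 has just one choice, so slot 1 = 6. Strike 6 from slot 2, slot 3, slot 6.
slot 3's domain is down to {1}, so slot 3 = 1.
slot 5 must be 4 (only option left).
slot 6 has just one choice, so slot 6 = 3. Remove 3 from slot 2, slot 4.
That leaves slot 2 = 5. Strike 5 from slot 4.
slot 4 has just one choice, so slot 4 = 2.

slot 1=6, slot 2=5, slot 3=1, slot 4=2, slot 5=4, slot 6=3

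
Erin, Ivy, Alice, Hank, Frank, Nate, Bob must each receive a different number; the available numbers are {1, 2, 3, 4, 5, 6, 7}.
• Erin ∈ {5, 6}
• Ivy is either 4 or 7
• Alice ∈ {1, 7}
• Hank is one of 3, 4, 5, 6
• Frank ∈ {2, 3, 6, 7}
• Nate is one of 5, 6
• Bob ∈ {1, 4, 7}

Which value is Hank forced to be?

3

The 7 variables draw from only 7 values {1, 2, 3, 4, 5, 6, 7}, so each is used; only Frank can be 2, hence Frank = 2.
The 6 still-open variables together cover exactly {1, 3, 4, 5, 6, 7} — 6 values for 6 variables — and 3 appears only in Hank's list, so Hank = 3.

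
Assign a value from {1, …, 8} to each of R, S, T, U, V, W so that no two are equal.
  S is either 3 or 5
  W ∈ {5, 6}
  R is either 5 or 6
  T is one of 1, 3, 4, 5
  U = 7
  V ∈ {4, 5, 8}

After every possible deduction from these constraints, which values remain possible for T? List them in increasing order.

1, 4

U must be 7 (only option left).
R and W between them cover only {5, 6} — a naked pair. Remove those values from S, T, V.
S's domain is down to {3}, so S = 3. Remove 3 from T.
No further eliminations apply; T can still be any of 1, 4.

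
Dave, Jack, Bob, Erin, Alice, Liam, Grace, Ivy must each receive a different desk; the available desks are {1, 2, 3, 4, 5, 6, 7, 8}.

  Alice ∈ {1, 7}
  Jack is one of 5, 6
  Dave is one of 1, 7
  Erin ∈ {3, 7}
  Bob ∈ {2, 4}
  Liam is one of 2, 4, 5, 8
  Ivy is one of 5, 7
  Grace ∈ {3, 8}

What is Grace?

8

Among the 8 variables, 6 fits only Jack (and all 8 values in {1, 2, 3, 4, 5, 6, 7, 8} must be used), so Jack = 6.
Dave and Alice share exactly the 2 values {1, 7}; by pigeonhole those values go to them, so strike 1, 7 from Erin, Ivy.
That leaves Erin = 3. Eliminate 3 elsewhere: Grace.
So Grace = 8.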